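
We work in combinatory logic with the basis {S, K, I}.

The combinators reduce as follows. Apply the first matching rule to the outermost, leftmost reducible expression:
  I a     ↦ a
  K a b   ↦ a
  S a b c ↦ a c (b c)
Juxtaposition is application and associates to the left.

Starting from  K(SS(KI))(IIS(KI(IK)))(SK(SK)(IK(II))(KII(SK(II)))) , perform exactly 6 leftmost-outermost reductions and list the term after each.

Answer: after 6 steps: S(II)(KI(SK(SK)(IK(II))(KII(SK(II)))))

Reduction:
  start: K(SS(KI))(IIS(KI(IK)))(SK(SK)(IK(II))(KII(SK(II))))
  [1] SS(KI)(SK(SK)(IK(II))(KII(SK(II))))
  [2] S(SK(SK)(IK(II))(KII(SK(II))))(KI(SK(SK)(IK(II))(KII(SK(II)))))
  [3] S(K(IK(II))(SK(IK(II)))(KII(SK(II))))(KI(SK(SK)(IK(II))(KII(SK(II)))))
  [4] S(IK(II)(KII(SK(II))))(KI(SK(SK)(IK(II))(KII(SK(II)))))
  [5] S(K(II)(KII(SK(II))))(KI(SK(SK)(IK(II))(KII(SK(II)))))
  [6] S(II)(KI(SK(SK)(IK(II))(KII(SK(II)))))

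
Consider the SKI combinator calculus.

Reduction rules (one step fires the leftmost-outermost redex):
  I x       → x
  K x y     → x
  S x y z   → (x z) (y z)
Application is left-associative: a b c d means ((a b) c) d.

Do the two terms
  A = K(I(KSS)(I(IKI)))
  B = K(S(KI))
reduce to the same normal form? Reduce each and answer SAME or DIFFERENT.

Answer: SAME — A ⇓ K(S(KI)), B ⇓ K(S(KI))

Working:
Term A:
  start: K(I(KSS)(I(IKI)))
  [1] K(KSS(I(IKI)))
  [2] K(S(I(IKI)))
  [3] K(S(IKI))
  [4] K(S(KI))

Term B:
  start: K(S(KI))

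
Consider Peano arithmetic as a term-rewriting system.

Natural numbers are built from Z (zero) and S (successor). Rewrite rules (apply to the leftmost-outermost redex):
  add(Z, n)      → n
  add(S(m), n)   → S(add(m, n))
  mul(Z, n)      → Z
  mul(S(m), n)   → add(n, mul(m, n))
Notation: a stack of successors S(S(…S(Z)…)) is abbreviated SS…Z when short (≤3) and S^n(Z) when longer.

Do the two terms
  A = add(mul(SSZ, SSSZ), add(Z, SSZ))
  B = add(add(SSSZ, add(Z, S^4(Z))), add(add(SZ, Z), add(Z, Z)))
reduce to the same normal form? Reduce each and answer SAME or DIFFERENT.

Term A:
  start: add(mul(SSZ, SSSZ), add(Z, SSZ))
  step 1: add(add(SSSZ, mul(SZ, SSSZ)), add(Z, SSZ))
  step 2: add(S(add(SSZ, mul(SZ, SSSZ))), add(Z, SSZ))
  step 3: S(add(add(SSZ, mul(SZ, SSSZ)), add(Z, SSZ)))
  step 4: S(add(S(add(SZ, mul(SZ, SSSZ))), add(Z, SSZ)))
  step 5: S(S(add(add(SZ, mul(SZ, SSSZ)), add(Z, SSZ))))
  step 6: S(S(add(S(add(Z, mul(SZ, SSSZ))), add(Z, SSZ))))
  step 7: S(S(S(add(add(Z, mul(SZ, SSSZ)), add(Z, SSZ)))))
  step 8: S(S(S(add(mul(SZ, SSSZ), add(Z, SSZ)))))
  step 9: S(S(S(add(add(SSSZ, mul(Z, SSSZ)), add(Z, SSZ)))))
  step 10: S(S(S(add(S(add(SSZ, mul(Z, SSSZ))), add(Z, SSZ)))))
  step 11: S(S(S(S(add(add(SSZ, mul(Z, SSSZ)), add(Z, SSZ))))))
  step 12: S(S(S(S(add(S(add(SZ, mul(Z, SSSZ))), add(Z, SSZ))))))
  step 13: S(S(S(S(S(add(add(SZ, mul(Z, SSSZ)), add(Z, SSZ)))))))
  step 14: S(S(S(S(S(add(S(add(Z, mul(Z, SSSZ))), add(Z, SSZ)))))))
  step 15: S(S(S(S(S(S(add(add(Z, mul(Z, SSSZ)), add(Z, SSZ))))))))
  step 16: S(S(S(S(S(S(add(mul(Z, SSSZ), add(Z, SSZ))))))))
  step 17: S(S(S(S(S(S(add(Z, add(Z, SSZ))))))))
  step 18: S(S(S(S(S(S(add(Z, SSZ)))))))
  step 19: S^8(Z)

Term B:
  start: add(add(SSSZ, add(Z, S^4(Z))), add(add(SZ, Z), add(Z, Z)))
  step 1: add(S(add(SSZ, add(Z, S^4(Z)))), add(add(SZ, Z), add(Z, Z)))
  step 2: S(add(add(SSZ, add(Z, S^4(Z))), add(add(SZ, Z), add(Z, Z))))
  step 3: S(add(S(add(SZ, add(Z, S^4(Z)))), add(add(SZ, Z), add(Z, Z))))
  step 4: S(S(add(add(SZ, add(Z, S^4(Z))), add(add(SZ, Z), add(Z, Z)))))
  step 5: S(S(add(S(add(Z, add(Z, S^4(Z)))), add(add(SZ, Z), add(Z, Z)))))
  step 6: S(S(S(add(add(Z, add(Z, S^4(Z))), add(add(SZ, Z), add(Z, Z))))))
  step 7: S(S(S(add(add(Z, S^4(Z)), add(add(SZ, Z), add(Z, Z))))))
  step 8: S(S(S(add(S^4(Z), add(add(SZ, Z), add(Z, Z))))))
  step 9: S(S(S(S(add(SSSZ, add(add(SZ, Z), add(Z, Z)))))))
  step 10: S(S(S(S(S(add(SSZ, add(add(SZ, Z), add(Z, Z))))))))
  step 11: S(S(S(S(S(S(add(SZ, add(add(SZ, Z), add(Z, Z)))))))))
  step 12: S(S(S(S(S(S(S(add(Z, add(add(SZ, Z), add(Z, Z))))))))))
  step 13: S(S(S(S(S(S(S(add(add(SZ, Z), add(Z, Z)))))))))
  step 14: S(S(S(S(S(S(S(add(S(add(Z, Z)), add(Z, Z)))))))))
  step 15: S(S(S(S(S(S(S(S(add(add(Z, Z), add(Z, Z))))))))))
  step 16: S(S(S(S(S(S(S(S(add(Z, add(Z, Z))))))))))
  step 17: S(S(S(S(S(S(S(S(add(Z, Z)))))))))
  step 18: S^8(Z)

Answer: SAME — A ⇓ S^8(Z), B ⇓ S^8(Z)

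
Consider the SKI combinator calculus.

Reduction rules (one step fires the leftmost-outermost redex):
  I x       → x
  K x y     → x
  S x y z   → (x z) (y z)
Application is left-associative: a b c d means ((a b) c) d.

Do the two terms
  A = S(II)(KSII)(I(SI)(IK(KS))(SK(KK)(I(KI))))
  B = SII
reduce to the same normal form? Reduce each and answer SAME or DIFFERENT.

Answer: SAME — A ⇓ SII, B ⇓ SII

Derivation:
Term A:
  start: S(II)(KSII)(I(SI)(IK(KS))(SK(KK)(I(KI))))
  →1  II(I(SI)(IK(KS))(SK(KK)(I(KI))))(KSII(I(SI)(IK(KS))(SK(KK)(I(KI)))))
  →2  I(I(SI)(IK(KS))(SK(KK)(I(KI))))(KSII(I(SI)(IK(KS))(SK(KK)(I(KI)))))
  →3  I(SI)(IK(KS))(SK(KK)(I(KI)))(KSII(I(SI)(IK(KS))(SK(KK)(I(KI)))))
  →4  SI(IK(KS))(SK(KK)(I(KI)))(KSII(I(SI)(IK(KS))(SK(KK)(I(KI)))))
  →5  I(SK(KK)(I(KI)))(IK(KS)(SK(KK)(I(KI))))(KSII(I(SI)(IK(KS))(SK(KK)(I(KI)))))
  →6  SK(KK)(I(KI))(IK(KS)(SK(KK)(I(KI))))(KSII(I(SI)(IK(KS))(SK(KK)(I(KI)))))
  →7  K(I(KI))(KK(I(KI)))(IK(KS)(SK(KK)(I(KI))))(KSII(I(SI)(IK(KS))(SK(KK)(I(KI)))))
  →8  I(KI)(IK(KS)(SK(KK)(I(KI))))(KSII(I(SI)(IK(KS))(SK(KK)(I(KI)))))
  →9  KI(IK(KS)(SK(KK)(I(KI))))(KSII(I(SI)(IK(KS))(SK(KK)(I(KI)))))
  →10  I(KSII(I(SI)(IK(KS))(SK(KK)(I(KI)))))
  →11  KSII(I(SI)(IK(KS))(SK(KK)(I(KI))))
  →12  SI(I(SI)(IK(KS))(SK(KK)(I(KI))))
  →13  SI(SI(IK(KS))(SK(KK)(I(KI))))
  →14  SI(I(SK(KK)(I(KI)))(IK(KS)(SK(KK)(I(KI)))))
  →15  SI(SK(KK)(I(KI))(IK(KS)(SK(KK)(I(KI)))))
  →16  SI(K(I(KI))(KK(I(KI)))(IK(KS)(SK(KK)(I(KI)))))
  →17  SI(I(KI)(IK(KS)(SK(KK)(I(KI)))))
  →18  SI(KI(IK(KS)(SK(KK)(I(KI)))))
  →19  SII

Term B:
  start: SII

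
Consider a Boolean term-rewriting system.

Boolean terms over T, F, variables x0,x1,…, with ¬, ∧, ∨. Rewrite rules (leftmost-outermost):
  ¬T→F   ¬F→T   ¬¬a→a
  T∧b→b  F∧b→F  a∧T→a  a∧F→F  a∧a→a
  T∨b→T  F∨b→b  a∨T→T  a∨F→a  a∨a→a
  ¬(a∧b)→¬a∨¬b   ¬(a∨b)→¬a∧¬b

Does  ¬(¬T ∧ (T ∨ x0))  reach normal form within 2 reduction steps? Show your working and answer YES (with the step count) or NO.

Answer: NO — after 2 steps the term is T ∨ ¬(T ∨ x0), not yet normal

Derivation:
  start: ¬(¬T ∧ (T ∨ x0))
  step 1: ¬¬T ∨ ¬(T ∨ x0)
  step 2: T ∨ ¬(T ∨ x0)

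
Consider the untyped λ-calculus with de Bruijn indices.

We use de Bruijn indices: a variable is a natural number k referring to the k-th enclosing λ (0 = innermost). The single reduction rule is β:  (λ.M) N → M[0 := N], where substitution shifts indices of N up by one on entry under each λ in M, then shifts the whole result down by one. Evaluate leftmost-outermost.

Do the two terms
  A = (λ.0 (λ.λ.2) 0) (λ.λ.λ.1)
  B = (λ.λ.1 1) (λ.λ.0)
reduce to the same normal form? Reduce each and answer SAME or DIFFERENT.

Term A:
  start: (λ.0 (λ.λ.2) 0) (λ.λ.λ.1)
  →1  (λ.λ.λ.1) (λ.λ.λ.λ.λ.1) (λ.λ.λ.1)
  →2  (λ.λ.1) (λ.λ.λ.1)
  →3  λ.λ.λ.λ.1

Term B:
  start: (λ.λ.1 1) (λ.λ.0)
  →1  λ.(λ.λ.0) (λ.λ.0)
  →2  λ.λ.0

Answer: DIFFERENT — A ⇓ λ.λ.λ.λ.1, B ⇓ λ.λ.0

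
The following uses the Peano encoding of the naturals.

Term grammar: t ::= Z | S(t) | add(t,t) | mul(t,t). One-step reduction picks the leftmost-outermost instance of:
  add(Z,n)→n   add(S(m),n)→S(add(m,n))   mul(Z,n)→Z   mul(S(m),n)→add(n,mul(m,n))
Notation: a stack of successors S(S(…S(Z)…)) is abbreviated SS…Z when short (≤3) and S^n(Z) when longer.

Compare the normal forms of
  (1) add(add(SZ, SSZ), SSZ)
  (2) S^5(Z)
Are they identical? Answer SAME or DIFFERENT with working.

Term A:
  start: add(add(SZ, SSZ), SSZ)
  step 1: add(S(add(Z, SSZ)), SSZ)
  step 2: S(add(add(Z, SSZ), SSZ))
  step 3: S(add(SSZ, SSZ))
  step 4: S(S(add(SZ, SSZ)))
  step 5: S(S(S(add(Z, SSZ))))
  step 6: S^5(Z)

Term B:
  start: S^5(Z)

Answer: SAME — A ⇓ S^5(Z), B ⇓ S^5(Z)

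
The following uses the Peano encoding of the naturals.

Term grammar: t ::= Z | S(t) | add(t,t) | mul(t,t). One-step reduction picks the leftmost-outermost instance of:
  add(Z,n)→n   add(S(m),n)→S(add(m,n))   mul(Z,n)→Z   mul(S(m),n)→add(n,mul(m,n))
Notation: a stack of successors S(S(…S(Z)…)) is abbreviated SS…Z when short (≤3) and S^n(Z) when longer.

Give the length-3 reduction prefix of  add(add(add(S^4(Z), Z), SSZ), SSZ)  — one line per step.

Answer: after 3 steps: S(add(add(add(SSSZ, Z), SSZ), SSZ))

Derivation:
  start: add(add(add(S^4(Z), Z), SSZ), SSZ)
  step 1: add(add(S(add(SSSZ, Z)), SSZ), SSZ)
  step 2: add(S(add(add(SSSZ, Z), SSZ)), SSZ)
  step 3: S(add(add(add(SSSZ, Z), SSZ), SSZ))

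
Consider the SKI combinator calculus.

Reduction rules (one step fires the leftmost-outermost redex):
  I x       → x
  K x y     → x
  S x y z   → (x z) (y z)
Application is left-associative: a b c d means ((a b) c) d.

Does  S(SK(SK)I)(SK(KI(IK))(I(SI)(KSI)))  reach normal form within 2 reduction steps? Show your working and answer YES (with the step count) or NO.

Answer: NO — after 2 steps the term is SI(SK(KI(IK))(I(SI)(KSI))), not yet normal

Derivation:
  start: S(SK(SK)I)(SK(KI(IK))(I(SI)(KSI)))
  step 1: S(KI(SKI))(SK(KI(IK))(I(SI)(KSI)))
  step 2: SI(SK(KI(IK))(I(SI)(KSI)))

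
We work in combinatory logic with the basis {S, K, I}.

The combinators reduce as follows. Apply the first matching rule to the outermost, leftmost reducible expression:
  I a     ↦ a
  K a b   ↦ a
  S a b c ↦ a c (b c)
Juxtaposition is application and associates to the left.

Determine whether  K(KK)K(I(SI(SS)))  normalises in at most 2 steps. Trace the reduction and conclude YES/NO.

Answer: YES — reaches normal form K in 2 ≤ 2 steps

Derivation:
  start: K(KK)K(I(SI(SS)))
  →1  KK(I(SI(SS)))
  →2  K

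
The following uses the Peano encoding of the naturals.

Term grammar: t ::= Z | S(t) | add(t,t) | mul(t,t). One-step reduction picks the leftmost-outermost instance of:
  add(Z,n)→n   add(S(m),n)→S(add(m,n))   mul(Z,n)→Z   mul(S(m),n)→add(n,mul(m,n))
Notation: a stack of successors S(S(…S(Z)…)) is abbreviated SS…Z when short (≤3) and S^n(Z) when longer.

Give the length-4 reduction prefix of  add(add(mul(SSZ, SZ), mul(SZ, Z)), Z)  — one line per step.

  start: add(add(mul(SSZ, SZ), mul(SZ, Z)), Z)
  step 1: add(add(add(SZ, mul(SZ, SZ)), mul(SZ, Z)), Z)
  step 2: add(add(S(add(Z, mul(SZ, SZ))), mul(SZ, Z)), Z)
  step 3: add(S(add(add(Z, mul(SZ, SZ)), mul(SZ, Z))), Z)
  step 4: S(add(add(add(Z, mul(SZ, SZ)), mul(SZ, Z)), Z))

Answer: after 4 steps: S(add(add(add(Z, mul(SZ, SZ)), mul(SZ, Z)), Z))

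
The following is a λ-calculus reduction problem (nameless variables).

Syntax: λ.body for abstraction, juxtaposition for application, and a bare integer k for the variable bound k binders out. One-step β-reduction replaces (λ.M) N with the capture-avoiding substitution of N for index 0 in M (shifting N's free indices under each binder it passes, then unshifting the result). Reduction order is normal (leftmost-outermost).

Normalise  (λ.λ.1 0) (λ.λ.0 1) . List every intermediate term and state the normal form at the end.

Answer: normal form = λ.λ.0 1  (in 2 steps)

Working:
  start: (λ.λ.1 0) (λ.λ.0 1)
  step 1: λ.(λ.λ.0 1) 0
  step 2: λ.λ.0 1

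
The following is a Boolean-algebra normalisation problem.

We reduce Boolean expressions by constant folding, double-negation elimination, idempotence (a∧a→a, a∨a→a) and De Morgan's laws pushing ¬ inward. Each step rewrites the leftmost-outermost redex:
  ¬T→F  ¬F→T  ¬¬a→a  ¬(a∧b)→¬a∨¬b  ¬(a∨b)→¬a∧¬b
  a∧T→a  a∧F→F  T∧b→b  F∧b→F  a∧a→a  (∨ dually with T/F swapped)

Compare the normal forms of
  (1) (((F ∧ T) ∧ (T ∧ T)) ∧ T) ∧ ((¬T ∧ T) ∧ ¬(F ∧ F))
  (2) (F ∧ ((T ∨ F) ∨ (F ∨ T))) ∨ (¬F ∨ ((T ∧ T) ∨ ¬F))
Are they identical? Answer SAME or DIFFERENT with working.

Answer: DIFFERENT — A ⇓ F, B ⇓ T

Reduction:
Term A:
  start: (((F ∧ T) ∧ (T ∧ T)) ∧ T) ∧ ((¬T ∧ T) ∧ ¬(F ∧ F))
  →1  ((F ∧ T) ∧ (T ∧ T)) ∧ ((¬T ∧ T) ∧ ¬(F ∧ F))
  →2  (F ∧ (T ∧ T)) ∧ ((¬T ∧ T) ∧ ¬(F ∧ F))
  →3  F ∧ ((¬T ∧ T) ∧ ¬(F ∧ F))
  →4  F

Term B:
  start: (F ∧ ((T ∨ F) ∨ (F ∨ T))) ∨ (¬F ∨ ((T ∧ T) ∨ ¬F))
  →1  F ∨ (¬F ∨ ((T ∧ T) ∨ ¬F))
  →2  ¬F ∨ ((T ∧ T) ∨ ¬F)
  →3  T ∨ ((T ∧ T) ∨ ¬F)
  →4  T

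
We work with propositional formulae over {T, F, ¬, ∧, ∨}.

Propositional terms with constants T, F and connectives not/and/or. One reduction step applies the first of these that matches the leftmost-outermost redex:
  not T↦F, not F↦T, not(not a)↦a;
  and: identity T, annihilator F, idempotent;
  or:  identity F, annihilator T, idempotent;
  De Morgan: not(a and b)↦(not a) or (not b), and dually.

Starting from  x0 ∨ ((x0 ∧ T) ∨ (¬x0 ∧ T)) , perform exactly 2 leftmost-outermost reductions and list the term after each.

  start: x0 ∨ ((x0 ∧ T) ∨ (¬x0 ∧ T))
  step 1: x0 ∨ (x0 ∨ (¬x0 ∧ T))
  step 2: x0 ∨ (x0 ∨ ¬x0)

Answer: after 2 steps: x0 ∨ (x0 ∨ ¬x0)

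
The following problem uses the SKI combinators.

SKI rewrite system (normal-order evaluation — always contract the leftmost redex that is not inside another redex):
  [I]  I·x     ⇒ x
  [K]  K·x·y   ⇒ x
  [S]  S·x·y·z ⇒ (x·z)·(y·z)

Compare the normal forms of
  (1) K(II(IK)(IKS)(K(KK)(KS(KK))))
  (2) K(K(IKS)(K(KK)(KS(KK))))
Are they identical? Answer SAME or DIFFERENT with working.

Answer: SAME — A ⇓ K(KS), B ⇓ K(KS)

Working:
Term A:
  start: K(II(IK)(IKS)(K(KK)(KS(KK))))
  [1] K(I(IK)(IKS)(K(KK)(KS(KK))))
  [2] K(IK(IKS)(K(KK)(KS(KK))))
  [3] K(K(IKS)(K(KK)(KS(KK))))
  [4] K(IKS)
  [5] K(KS)

Term B:
  start: K(K(IKS)(K(KK)(KS(KK))))
  [1] K(IKS)
  [2] K(KS)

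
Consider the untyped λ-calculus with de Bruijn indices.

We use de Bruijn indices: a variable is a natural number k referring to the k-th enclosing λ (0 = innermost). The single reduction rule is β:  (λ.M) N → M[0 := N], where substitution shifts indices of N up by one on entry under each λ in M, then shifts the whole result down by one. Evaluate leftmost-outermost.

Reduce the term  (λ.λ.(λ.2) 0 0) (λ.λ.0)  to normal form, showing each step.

Answer: normal form = λ.λ.0  (in 3 steps)

Derivation:
  start: (λ.λ.(λ.2) 0 0) (λ.λ.0)
  [1] λ.(λ.λ.λ.0) 0 0
  [2] λ.(λ.λ.0) 0
  [3] λ.λ.0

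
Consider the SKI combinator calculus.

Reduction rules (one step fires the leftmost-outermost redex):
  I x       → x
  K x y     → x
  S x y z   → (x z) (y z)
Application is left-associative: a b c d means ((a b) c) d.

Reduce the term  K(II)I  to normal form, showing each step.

  start: K(II)I
  [1] II
  [2] I

Answer: normal form = I  (in 2 steps)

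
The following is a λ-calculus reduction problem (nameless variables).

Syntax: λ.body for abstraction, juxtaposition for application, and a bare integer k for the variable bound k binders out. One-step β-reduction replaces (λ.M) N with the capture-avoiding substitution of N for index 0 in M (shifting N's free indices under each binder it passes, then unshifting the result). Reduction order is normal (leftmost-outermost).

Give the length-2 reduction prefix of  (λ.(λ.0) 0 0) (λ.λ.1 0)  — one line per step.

  start: (λ.(λ.0) 0 0) (λ.λ.1 0)
  step 1: (λ.0) (λ.λ.1 0) (λ.λ.1 0)
  step 2: (λ.λ.1 0) (λ.λ.1 0)

Answer: after 2 steps: (λ.λ.1 0) (λ.λ.1 0)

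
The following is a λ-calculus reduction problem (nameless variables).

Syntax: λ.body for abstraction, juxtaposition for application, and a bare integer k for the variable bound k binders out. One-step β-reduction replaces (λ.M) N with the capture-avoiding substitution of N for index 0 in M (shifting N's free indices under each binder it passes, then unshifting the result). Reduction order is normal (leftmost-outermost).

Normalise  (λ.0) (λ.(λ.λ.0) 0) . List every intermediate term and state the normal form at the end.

  start: (λ.0) (λ.(λ.λ.0) 0)
  →1  λ.(λ.λ.0) 0
  →2  λ.λ.0

Answer: normal form = λ.λ.0  (in 2 steps)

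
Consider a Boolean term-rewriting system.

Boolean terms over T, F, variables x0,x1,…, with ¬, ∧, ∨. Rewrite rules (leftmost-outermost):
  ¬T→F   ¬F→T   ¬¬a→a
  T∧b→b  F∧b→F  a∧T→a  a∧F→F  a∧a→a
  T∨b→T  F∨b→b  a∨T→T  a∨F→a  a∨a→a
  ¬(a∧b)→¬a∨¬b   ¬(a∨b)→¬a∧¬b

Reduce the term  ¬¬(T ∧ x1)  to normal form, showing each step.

Answer: normal form = x1  (in 2 steps)

Derivation:
  start: ¬¬(T ∧ x1)
  step 1: T ∧ x1
  step 2: x1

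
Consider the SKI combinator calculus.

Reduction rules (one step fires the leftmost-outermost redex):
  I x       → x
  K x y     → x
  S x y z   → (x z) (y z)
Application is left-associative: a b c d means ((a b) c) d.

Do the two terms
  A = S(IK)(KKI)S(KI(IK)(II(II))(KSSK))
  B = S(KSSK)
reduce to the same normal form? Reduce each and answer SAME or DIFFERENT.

Answer: SAME — A ⇓ S(SK), B ⇓ S(SK)

Reduction:
Term A:
  start: S(IK)(KKI)S(KI(IK)(II(II))(KSSK))
  →1  IKS(KKIS)(KI(IK)(II(II))(KSSK))
  →2  KS(KKIS)(KI(IK)(II(II))(KSSK))
  →3  S(KI(IK)(II(II))(KSSK))
  →4  S(I(II(II))(KSSK))
  →5  S(II(II)(KSSK))
  →6  S(I(II)(KSSK))
  →7  S(II(KSSK))
  →8  S(I(KSSK))
  →9  S(KSSK)
  →10  S(SK)

Term B:
  start: S(KSSK)
  →1  S(SK)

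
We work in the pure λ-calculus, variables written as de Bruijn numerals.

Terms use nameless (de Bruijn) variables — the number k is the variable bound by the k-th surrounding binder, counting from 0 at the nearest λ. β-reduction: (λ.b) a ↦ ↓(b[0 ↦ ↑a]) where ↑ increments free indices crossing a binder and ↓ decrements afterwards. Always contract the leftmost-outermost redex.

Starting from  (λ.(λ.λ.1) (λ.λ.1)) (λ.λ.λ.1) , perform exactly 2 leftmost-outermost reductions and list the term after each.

Answer: after 2 steps: λ.λ.λ.1

Derivation:
  start: (λ.(λ.λ.1) (λ.λ.1)) (λ.λ.λ.1)
  step 1: (λ.λ.1) (λ.λ.1)
  step 2: λ.λ.λ.1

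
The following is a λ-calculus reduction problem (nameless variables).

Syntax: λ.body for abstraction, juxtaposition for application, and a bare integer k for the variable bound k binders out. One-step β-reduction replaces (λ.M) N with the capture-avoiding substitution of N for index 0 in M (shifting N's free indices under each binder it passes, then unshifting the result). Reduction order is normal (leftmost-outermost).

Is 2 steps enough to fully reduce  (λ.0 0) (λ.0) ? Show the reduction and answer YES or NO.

Answer: YES — reaches normal form λ.0 in 2 ≤ 2 steps

Reduction:
  start: (λ.0 0) (λ.0)
  →1  (λ.0) (λ.0)
  →2  λ.0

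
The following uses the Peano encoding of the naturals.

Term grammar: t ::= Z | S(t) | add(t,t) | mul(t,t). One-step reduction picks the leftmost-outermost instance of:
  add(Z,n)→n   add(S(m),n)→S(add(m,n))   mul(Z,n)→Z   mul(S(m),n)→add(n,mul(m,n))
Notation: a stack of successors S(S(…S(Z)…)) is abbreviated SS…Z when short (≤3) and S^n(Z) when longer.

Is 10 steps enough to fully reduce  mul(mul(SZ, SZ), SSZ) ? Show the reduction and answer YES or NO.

  start: mul(mul(SZ, SZ), SSZ)
  [1] mul(add(SZ, mul(Z, SZ)), SSZ)
  [2] mul(S(add(Z, mul(Z, SZ))), SSZ)
  [3] add(SSZ, mul(add(Z, mul(Z, SZ)), SSZ))
  [4] S(add(SZ, mul(add(Z, mul(Z, SZ)), SSZ)))
  [5] S(S(add(Z, mul(add(Z, mul(Z, SZ)), SSZ))))
  [6] S(S(mul(add(Z, mul(Z, SZ)), SSZ)))
  [7] S(S(mul(mul(Z, SZ), SSZ)))
  [8] S(S(mul(Z, SSZ)))
  [9] SSZ

Answer: YES — reaches normal form SSZ in 9 ≤ 10 steps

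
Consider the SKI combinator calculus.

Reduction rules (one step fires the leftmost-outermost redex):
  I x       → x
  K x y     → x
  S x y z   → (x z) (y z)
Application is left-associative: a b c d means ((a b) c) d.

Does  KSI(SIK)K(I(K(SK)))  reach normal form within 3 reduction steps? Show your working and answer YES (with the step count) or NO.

Answer: NO — after 3 steps the term is I(I(K(SK)))(K(I(K(SK))))(K(I(K(SK)))), not yet normal

Reduction:
  start: KSI(SIK)K(I(K(SK)))
  →1  S(SIK)K(I(K(SK)))
  →2  SIK(I(K(SK)))(K(I(K(SK))))
  →3  I(I(K(SK)))(K(I(K(SK))))(K(I(K(SK))))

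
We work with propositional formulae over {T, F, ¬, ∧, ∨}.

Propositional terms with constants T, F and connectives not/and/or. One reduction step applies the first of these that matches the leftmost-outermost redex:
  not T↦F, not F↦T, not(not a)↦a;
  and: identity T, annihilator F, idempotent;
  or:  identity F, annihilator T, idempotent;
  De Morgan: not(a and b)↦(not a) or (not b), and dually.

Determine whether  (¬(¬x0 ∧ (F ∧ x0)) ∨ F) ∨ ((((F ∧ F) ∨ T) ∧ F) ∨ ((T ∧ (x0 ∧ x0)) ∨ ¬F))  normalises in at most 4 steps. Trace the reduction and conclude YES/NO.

Answer: NO — after 4 steps the term is (x0 ∨ (¬F ∨ ¬x0)) ∨ ((((F ∧ F) ∨ T) ∧ F) ∨ ((T ∧ (x0 ∧ x0)) ∨ ¬F)), not yet normal

Working:
  start: (¬(¬x0 ∧ (F ∧ x0)) ∨ F) ∨ ((((F ∧ F) ∨ T) ∧ F) ∨ ((T ∧ (x0 ∧ x0)) ∨ ¬F))
  →1  ¬(¬x0 ∧ (F ∧ x0)) ∨ ((((F ∧ F) ∨ T) ∧ F) ∨ ((T ∧ (x0 ∧ x0)) ∨ ¬F))
  →2  (¬¬x0 ∨ ¬(F ∧ x0)) ∨ ((((F ∧ F) ∨ T) ∧ F) ∨ ((T ∧ (x0 ∧ x0)) ∨ ¬F))
  →3  (x0 ∨ ¬(F ∧ x0)) ∨ ((((F ∧ F) ∨ T) ∧ F) ∨ ((T ∧ (x0 ∧ x0)) ∨ ¬F))
  →4  (x0 ∨ (¬F ∨ ¬x0)) ∨ ((((F ∧ F) ∨ T) ∧ F) ∨ ((T ∧ (x0 ∧ x0)) ∨ ¬F))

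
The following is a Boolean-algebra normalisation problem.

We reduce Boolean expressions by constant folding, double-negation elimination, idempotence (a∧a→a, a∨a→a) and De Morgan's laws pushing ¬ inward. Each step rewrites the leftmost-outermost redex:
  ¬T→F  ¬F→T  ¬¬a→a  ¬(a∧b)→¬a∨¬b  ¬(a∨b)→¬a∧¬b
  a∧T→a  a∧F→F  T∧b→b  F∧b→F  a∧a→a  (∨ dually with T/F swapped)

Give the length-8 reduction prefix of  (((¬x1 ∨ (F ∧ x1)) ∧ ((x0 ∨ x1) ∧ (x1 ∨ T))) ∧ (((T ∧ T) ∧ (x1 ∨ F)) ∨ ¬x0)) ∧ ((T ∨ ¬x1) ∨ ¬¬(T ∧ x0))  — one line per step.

  start: (((¬x1 ∨ (F ∧ x1)) ∧ ((x0 ∨ x1) ∧ (x1 ∨ T))) ∧ (((T ∧ T) ∧ (x1 ∨ F)) ∨ ¬x0)) ∧ ((T ∨ ¬x1) ∨ ¬¬(T ∧ x0))
  [1] (((¬x1 ∨ F) ∧ ((x0 ∨ x1) ∧ (x1 ∨ T))) ∧ (((T ∧ T) ∧ (x1 ∨ F)) ∨ ¬x0)) ∧ ((T ∨ ¬x1) ∨ ¬¬(T ∧ x0))
  [2] ((¬x1 ∧ ((x0 ∨ x1) ∧ (x1 ∨ T))) ∧ (((T ∧ T) ∧ (x1 ∨ F)) ∨ ¬x0)) ∧ ((T ∨ ¬x1) ∨ ¬¬(T ∧ x0))
  [3] ((¬x1 ∧ ((x0 ∨ x1) ∧ T)) ∧ (((T ∧ T) ∧ (x1 ∨ F)) ∨ ¬x0)) ∧ ((T ∨ ¬x1) ∨ ¬¬(T ∧ x0))
  [4] ((¬x1 ∧ (x0 ∨ x1)) ∧ (((T ∧ T) ∧ (x1 ∨ F)) ∨ ¬x0)) ∧ ((T ∨ ¬x1) ∨ ¬¬(T ∧ x0))
  [5] ((¬x1 ∧ (x0 ∨ x1)) ∧ ((T ∧ (x1 ∨ F)) ∨ ¬x0)) ∧ ((T ∨ ¬x1) ∨ ¬¬(T ∧ x0))
  [6] ((¬x1 ∧ (x0 ∨ x1)) ∧ ((x1 ∨ F) ∨ ¬x0)) ∧ ((T ∨ ¬x1) ∨ ¬¬(T ∧ x0))
  [7] ((¬x1 ∧ (x0 ∨ x1)) ∧ (x1 ∨ ¬x0)) ∧ ((T ∨ ¬x1) ∨ ¬¬(T ∧ x0))
  [8] ((¬x1 ∧ (x0 ∨ x1)) ∧ (x1 ∨ ¬x0)) ∧ (T ∨ ¬¬(T ∧ x0))

Answer: after 8 steps: ((¬x1 ∧ (x0 ∨ x1)) ∧ (x1 ∨ ¬x0)) ∧ (T ∨ ¬¬(T ∧ x0))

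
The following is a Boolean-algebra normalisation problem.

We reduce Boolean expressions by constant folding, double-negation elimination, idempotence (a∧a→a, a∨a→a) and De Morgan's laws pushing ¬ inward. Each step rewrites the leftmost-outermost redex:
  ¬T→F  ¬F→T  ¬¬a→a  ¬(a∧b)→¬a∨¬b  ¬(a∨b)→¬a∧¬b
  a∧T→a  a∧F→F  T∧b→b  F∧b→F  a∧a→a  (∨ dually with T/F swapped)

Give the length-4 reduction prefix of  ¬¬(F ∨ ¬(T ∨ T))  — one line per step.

  start: ¬¬(F ∨ ¬(T ∨ T))
  →1  F ∨ ¬(T ∨ T)
  →2  ¬(T ∨ T)
  →3  ¬T ∧ ¬T
  →4  ¬T

Answer: after 4 steps: ¬T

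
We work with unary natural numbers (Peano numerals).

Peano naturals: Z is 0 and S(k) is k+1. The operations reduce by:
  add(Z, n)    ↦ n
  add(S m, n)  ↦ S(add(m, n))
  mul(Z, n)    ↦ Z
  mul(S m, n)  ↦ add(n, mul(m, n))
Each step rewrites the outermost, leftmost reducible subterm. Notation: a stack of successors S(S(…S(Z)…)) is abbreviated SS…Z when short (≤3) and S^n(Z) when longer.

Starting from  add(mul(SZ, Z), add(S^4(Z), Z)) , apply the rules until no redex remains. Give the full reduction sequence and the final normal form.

  start: add(mul(SZ, Z), add(S^4(Z), Z))
  [1] add(add(Z, mul(Z, Z)), add(S^4(Z), Z))
  [2] add(mul(Z, Z), add(S^4(Z), Z))
  [3] add(Z, add(S^4(Z), Z))
  [4] add(S^4(Z), Z)
  [5] S(add(SSSZ, Z))
  [6] S(S(add(SSZ, Z)))
  [7] S(S(S(add(SZ, Z))))
  [8] S(S(S(S(add(Z, Z)))))
  [9] S^4(Z)

Answer: normal form = S^4(Z)  (in 9 steps)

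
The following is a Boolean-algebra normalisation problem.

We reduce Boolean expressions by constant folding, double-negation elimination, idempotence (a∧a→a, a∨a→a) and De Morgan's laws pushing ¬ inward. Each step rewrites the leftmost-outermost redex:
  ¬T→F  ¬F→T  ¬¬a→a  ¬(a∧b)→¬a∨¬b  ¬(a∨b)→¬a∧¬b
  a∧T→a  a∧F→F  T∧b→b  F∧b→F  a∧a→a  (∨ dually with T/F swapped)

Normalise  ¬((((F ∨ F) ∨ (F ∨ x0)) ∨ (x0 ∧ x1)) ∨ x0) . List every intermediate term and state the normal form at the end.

  start: ¬((((F ∨ F) ∨ (F ∨ x0)) ∨ (x0 ∧ x1)) ∨ x0)
  →1  ¬(((F ∨ F) ∨ (F ∨ x0)) ∨ (x0 ∧ x1)) ∧ ¬x0
  →2  (¬((F ∨ F) ∨ (F ∨ x0)) ∧ ¬(x0 ∧ x1)) ∧ ¬x0
  →3  ((¬(F ∨ F) ∧ ¬(F ∨ x0)) ∧ ¬(x0 ∧ x1)) ∧ ¬x0
  →4  (((¬F ∧ ¬F) ∧ ¬(F ∨ x0)) ∧ ¬(x0 ∧ x1)) ∧ ¬x0
  →5  ((¬F ∧ ¬(F ∨ x0)) ∧ ¬(x0 ∧ x1)) ∧ ¬x0
  →6  ((T ∧ ¬(F ∨ x0)) ∧ ¬(x0 ∧ x1)) ∧ ¬x0
  →7  (¬(F ∨ x0) ∧ ¬(x0 ∧ x1)) ∧ ¬x0
  →8  ((¬F ∧ ¬x0) ∧ ¬(x0 ∧ x1)) ∧ ¬x0
  →9  ((T ∧ ¬x0) ∧ ¬(x0 ∧ x1)) ∧ ¬x0
  →10  (¬x0 ∧ ¬(x0 ∧ x1)) ∧ ¬x0
  →11  (¬x0 ∧ (¬x0 ∨ ¬x1)) ∧ ¬x0

Answer: normal form = (¬x0 ∧ (¬x0 ∨ ¬x1)) ∧ ¬x0  (in 11 steps)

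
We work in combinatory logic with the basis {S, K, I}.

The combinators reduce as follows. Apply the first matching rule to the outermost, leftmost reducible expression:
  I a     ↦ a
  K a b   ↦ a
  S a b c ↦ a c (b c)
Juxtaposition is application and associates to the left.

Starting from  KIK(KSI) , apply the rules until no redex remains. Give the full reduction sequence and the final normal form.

Answer: normal form = S  (in 3 steps)

Reduction:
  start: KIK(KSI)
  [1] I(KSI)
  [2] KSI
  [3] S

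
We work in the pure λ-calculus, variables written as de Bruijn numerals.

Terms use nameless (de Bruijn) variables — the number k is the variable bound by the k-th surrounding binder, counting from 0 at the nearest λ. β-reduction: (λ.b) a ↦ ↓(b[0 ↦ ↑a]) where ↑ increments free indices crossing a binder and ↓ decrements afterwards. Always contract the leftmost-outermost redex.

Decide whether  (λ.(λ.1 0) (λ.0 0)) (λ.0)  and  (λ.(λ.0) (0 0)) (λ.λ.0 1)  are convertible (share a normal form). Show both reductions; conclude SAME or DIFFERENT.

Answer: DIFFERENT — A ⇓ λ.0 0, B ⇓ λ.0 (λ.λ.0 1)

Derivation:
Term A:
  start: (λ.(λ.1 0) (λ.0 0)) (λ.0)
  →1  (λ.(λ.0) 0) (λ.0 0)
  →2  (λ.0) (λ.0 0)
  →3  λ.0 0

Term B:
  start: (λ.(λ.0) (0 0)) (λ.λ.0 1)
  →1  (λ.0) ((λ.λ.0 1) (λ.λ.0 1))
  →2  (λ.λ.0 1) (λ.λ.0 1)
  →3  λ.0 (λ.λ.0 1)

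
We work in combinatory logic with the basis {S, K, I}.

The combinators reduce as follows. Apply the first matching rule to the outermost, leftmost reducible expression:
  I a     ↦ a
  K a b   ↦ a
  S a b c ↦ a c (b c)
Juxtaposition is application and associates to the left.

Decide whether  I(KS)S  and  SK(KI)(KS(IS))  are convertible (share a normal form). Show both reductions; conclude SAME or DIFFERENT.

Answer: SAME — A ⇓ S, B ⇓ S

Derivation:
Term A:
  start: I(KS)S
  →1  KSS
  →2  S

Term B:
  start: SK(KI)(KS(IS))
  →1  K(KS(IS))(KI(KS(IS)))
  →2  KS(IS)
  →3  S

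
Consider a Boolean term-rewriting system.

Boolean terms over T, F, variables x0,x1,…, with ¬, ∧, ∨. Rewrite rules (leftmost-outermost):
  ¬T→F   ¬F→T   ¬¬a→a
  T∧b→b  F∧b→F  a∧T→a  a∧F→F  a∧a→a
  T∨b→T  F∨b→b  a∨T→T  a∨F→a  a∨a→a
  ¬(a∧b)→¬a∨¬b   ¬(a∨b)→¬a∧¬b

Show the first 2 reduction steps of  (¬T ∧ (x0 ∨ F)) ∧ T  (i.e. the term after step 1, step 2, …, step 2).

  start: (¬T ∧ (x0 ∨ F)) ∧ T
  [1] ¬T ∧ (x0 ∨ F)
  [2] F ∧ (x0 ∨ F)

Answer: after 2 steps: F ∧ (x0 ∨ F)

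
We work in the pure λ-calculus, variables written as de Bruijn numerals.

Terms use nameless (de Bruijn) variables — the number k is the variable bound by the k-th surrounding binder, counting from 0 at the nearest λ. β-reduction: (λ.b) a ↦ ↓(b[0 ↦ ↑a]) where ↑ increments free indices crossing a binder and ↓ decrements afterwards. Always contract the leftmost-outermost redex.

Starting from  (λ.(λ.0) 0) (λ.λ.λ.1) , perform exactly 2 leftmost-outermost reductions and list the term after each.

  start: (λ.(λ.0) 0) (λ.λ.λ.1)
  →1  (λ.0) (λ.λ.λ.1)
  →2  λ.λ.λ.1

Answer: after 2 steps: λ.λ.λ.1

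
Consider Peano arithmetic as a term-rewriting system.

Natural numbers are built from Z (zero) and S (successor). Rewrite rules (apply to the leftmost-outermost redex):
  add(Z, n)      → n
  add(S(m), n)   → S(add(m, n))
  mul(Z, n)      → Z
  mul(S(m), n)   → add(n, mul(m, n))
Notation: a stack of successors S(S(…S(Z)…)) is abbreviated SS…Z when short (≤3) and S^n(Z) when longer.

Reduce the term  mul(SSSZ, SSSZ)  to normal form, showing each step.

Answer: normal form = S^9(Z)  (in 16 steps)

Working:
  start: mul(SSSZ, SSSZ)
  [1] add(SSSZ, mul(SSZ, SSSZ))
  [2] S(add(SSZ, mul(SSZ, SSSZ)))
  [3] S(S(add(SZ, mul(SSZ, SSSZ))))
  [4] S(S(S(add(Z, mul(SSZ, SSSZ)))))
  [5] S(S(S(mul(SSZ, SSSZ))))
  [6] S(S(S(add(SSSZ, mul(SZ, SSSZ)))))
  [7] S(S(S(S(add(SSZ, mul(SZ, SSSZ))))))
  [8] S(S(S(S(S(add(SZ, mul(SZ, SSSZ)))))))
  [9] S(S(S(S(S(S(add(Z, mul(SZ, SSSZ))))))))
  [10] S(S(S(S(S(S(mul(SZ, SSSZ)))))))
  [11] S(S(S(S(S(S(add(SSSZ, mul(Z, SSSZ))))))))
  [12] S(S(S(S(S(S(S(add(SSZ, mul(Z, SSSZ)))))))))
  [13] S(S(S(S(S(S(S(S(add(SZ, mul(Z, SSSZ))))))))))
  [14] S(S(S(S(S(S(S(S(S(add(Z, mul(Z, SSSZ)))))))))))
  [15] S(S(S(S(S(S(S(S(S(mul(Z, SSSZ))))))))))
  [16] S^9(Z)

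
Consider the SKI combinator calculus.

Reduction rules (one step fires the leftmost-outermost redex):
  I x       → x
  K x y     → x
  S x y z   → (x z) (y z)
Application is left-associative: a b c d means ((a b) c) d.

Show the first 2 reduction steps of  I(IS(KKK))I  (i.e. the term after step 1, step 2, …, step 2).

Answer: after 2 steps: S(KKK)I

Reduction:
  start: I(IS(KKK))I
  [1] IS(KKK)I
  [2] S(KKK)I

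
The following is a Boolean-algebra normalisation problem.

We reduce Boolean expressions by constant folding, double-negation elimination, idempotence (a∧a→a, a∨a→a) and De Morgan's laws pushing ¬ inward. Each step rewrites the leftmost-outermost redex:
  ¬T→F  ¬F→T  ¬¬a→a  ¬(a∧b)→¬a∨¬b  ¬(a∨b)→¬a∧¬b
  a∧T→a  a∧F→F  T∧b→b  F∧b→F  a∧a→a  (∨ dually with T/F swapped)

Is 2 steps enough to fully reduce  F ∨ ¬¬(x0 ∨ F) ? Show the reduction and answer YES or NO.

Answer: NO — after 2 steps the term is x0 ∨ F, not yet normal

Derivation:
  start: F ∨ ¬¬(x0 ∨ F)
  →1  ¬¬(x0 ∨ F)
  →2  x0 ∨ F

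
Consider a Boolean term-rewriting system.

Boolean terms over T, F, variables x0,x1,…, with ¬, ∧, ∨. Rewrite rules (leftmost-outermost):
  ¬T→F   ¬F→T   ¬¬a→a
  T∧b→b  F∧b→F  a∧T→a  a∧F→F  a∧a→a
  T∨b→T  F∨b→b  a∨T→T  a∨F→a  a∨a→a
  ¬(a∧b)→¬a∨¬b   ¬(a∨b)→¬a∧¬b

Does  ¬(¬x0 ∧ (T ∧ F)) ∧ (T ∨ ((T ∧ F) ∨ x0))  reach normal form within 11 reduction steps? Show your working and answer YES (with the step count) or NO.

Answer: YES — reaches normal form T in 9 ≤ 11 steps

Derivation:
  start: ¬(¬x0 ∧ (T ∧ F)) ∧ (T ∨ ((T ∧ F) ∨ x0))
  [1] (¬¬x0 ∨ ¬(T ∧ F)) ∧ (T ∨ ((T ∧ F) ∨ x0))
  [2] (x0 ∨ ¬(T ∧ F)) ∧ (T ∨ ((T ∧ F) ∨ x0))
  [3] (x0 ∨ (¬T ∨ ¬F)) ∧ (T ∨ ((T ∧ F) ∨ x0))
  [4] (x0 ∨ (F ∨ ¬F)) ∧ (T ∨ ((T ∧ F) ∨ x0))
  [5] (x0 ∨ ¬F) ∧ (T ∨ ((T ∧ F) ∨ x0))
  [6] (x0 ∨ T) ∧ (T ∨ ((T ∧ F) ∨ x0))
  [7] T ∧ (T ∨ ((T ∧ F) ∨ x0))
  [8] T ∨ ((T ∧ F) ∨ x0)
  [9] T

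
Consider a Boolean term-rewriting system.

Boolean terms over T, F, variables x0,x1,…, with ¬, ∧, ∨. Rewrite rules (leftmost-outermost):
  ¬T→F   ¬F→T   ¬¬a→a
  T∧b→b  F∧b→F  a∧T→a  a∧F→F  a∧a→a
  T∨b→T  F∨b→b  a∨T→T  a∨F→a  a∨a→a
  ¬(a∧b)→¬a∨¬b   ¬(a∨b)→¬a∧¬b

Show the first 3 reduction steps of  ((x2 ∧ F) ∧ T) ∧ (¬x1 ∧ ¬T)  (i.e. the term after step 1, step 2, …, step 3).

  start: ((x2 ∧ F) ∧ T) ∧ (¬x1 ∧ ¬T)
  →1  (x2 ∧ F) ∧ (¬x1 ∧ ¬T)
  →2  F ∧ (¬x1 ∧ ¬T)
  →3  F

Answer: after 3 steps: F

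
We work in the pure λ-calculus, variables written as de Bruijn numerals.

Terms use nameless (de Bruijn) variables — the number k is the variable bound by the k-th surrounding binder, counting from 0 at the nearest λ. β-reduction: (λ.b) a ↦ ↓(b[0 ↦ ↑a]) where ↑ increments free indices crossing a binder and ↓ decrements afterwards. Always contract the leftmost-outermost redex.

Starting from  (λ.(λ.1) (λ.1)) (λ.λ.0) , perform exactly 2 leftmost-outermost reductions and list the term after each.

  start: (λ.(λ.1) (λ.1)) (λ.λ.0)
  →1  (λ.λ.λ.0) (λ.λ.λ.0)
  →2  λ.λ.0

Answer: after 2 steps: λ.λ.0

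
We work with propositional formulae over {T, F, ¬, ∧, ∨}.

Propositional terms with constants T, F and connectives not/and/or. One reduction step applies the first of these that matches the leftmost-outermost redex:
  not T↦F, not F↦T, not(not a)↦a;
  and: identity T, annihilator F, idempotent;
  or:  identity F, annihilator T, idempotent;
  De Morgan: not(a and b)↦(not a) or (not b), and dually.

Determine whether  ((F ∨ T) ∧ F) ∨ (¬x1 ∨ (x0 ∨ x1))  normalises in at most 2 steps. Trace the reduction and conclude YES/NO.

Answer: YES — reaches normal form ¬x1 ∨ (x0 ∨ x1) in 2 ≤ 2 steps

Reduction:
  start: ((F ∨ T) ∧ F) ∨ (¬x1 ∨ (x0 ∨ x1))
  step 1: F ∨ (¬x1 ∨ (x0 ∨ x1))
  step 2: ¬x1 ∨ (x0 ∨ x1)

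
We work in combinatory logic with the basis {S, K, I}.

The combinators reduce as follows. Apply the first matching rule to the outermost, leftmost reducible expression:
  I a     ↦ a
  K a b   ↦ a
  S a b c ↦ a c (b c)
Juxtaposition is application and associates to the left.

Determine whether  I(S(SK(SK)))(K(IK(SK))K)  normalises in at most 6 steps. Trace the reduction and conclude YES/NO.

  start: I(S(SK(SK)))(K(IK(SK))K)
  [1] S(SK(SK))(K(IK(SK))K)
  [2] S(SK(SK))(IK(SK))
  [3] S(SK(SK))(K(SK))

Answer: YES — reaches normal form S(SK(SK))(K(SK)) in 3 ≤ 6 steps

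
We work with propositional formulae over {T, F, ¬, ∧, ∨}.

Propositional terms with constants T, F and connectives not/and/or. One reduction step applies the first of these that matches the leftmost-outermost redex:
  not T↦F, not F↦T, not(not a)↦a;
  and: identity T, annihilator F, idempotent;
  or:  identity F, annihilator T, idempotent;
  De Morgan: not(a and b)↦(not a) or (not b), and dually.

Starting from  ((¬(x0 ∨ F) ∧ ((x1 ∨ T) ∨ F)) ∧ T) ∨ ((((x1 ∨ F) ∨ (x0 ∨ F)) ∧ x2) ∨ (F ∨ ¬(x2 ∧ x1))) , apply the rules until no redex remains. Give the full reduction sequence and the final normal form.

  start: ((¬(x0 ∨ F) ∧ ((x1 ∨ T) ∨ F)) ∧ T) ∨ ((((x1 ∨ F) ∨ (x0 ∨ F)) ∧ x2) ∨ (F ∨ ¬(x2 ∧ x1)))
  →1  (¬(x0 ∨ F) ∧ ((x1 ∨ T) ∨ F)) ∨ ((((x1 ∨ F) ∨ (x0 ∨ F)) ∧ x2) ∨ (F ∨ ¬(x2 ∧ x1)))
  →2  ((¬x0 ∧ ¬F) ∧ ((x1 ∨ T) ∨ F)) ∨ ((((x1 ∨ F) ∨ (x0 ∨ F)) ∧ x2) ∨ (F ∨ ¬(x2 ∧ x1)))
  →3  ((¬x0 ∧ T) ∧ ((x1 ∨ T) ∨ F)) ∨ ((((x1 ∨ F) ∨ (x0 ∨ F)) ∧ x2) ∨ (F ∨ ¬(x2 ∧ x1)))
  →4  (¬x0 ∧ ((x1 ∨ T) ∨ F)) ∨ ((((x1 ∨ F) ∨ (x0 ∨ F)) ∧ x2) ∨ (F ∨ ¬(x2 ∧ x1)))
  →5  (¬x0 ∧ (x1 ∨ T)) ∨ ((((x1 ∨ F) ∨ (x0 ∨ F)) ∧ x2) ∨ (F ∨ ¬(x2 ∧ x1)))
  →6  (¬x0 ∧ T) ∨ ((((x1 ∨ F) ∨ (x0 ∨ F)) ∧ x2) ∨ (F ∨ ¬(x2 ∧ x1)))
  →7  ¬x0 ∨ ((((x1 ∨ F) ∨ (x0 ∨ F)) ∧ x2) ∨ (F ∨ ¬(x2 ∧ x1)))
  →8  ¬x0 ∨ (((x1 ∨ (x0 ∨ F)) ∧ x2) ∨ (F ∨ ¬(x2 ∧ x1)))
  →9  ¬x0 ∨ (((x1 ∨ x0) ∧ x2) ∨ (F ∨ ¬(x2 ∧ x1)))
  →10  ¬x0 ∨ (((x1 ∨ x0) ∧ x2) ∨ ¬(x2 ∧ x1))
  →11  ¬x0 ∨ (((x1 ∨ x0) ∧ x2) ∨ (¬x2 ∨ ¬x1))

Answer: normal form = ¬x0 ∨ (((x1 ∨ x0) ∧ x2) ∨ (¬x2 ∨ ¬x1))  (in 11 steps)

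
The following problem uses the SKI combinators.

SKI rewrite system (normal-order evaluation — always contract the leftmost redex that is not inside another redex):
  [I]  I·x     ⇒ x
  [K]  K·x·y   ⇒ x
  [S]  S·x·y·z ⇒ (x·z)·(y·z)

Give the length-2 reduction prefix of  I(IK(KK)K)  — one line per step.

  start: I(IK(KK)K)
  step 1: IK(KK)K
  step 2: K(KK)K

Answer: after 2 steps: K(KK)K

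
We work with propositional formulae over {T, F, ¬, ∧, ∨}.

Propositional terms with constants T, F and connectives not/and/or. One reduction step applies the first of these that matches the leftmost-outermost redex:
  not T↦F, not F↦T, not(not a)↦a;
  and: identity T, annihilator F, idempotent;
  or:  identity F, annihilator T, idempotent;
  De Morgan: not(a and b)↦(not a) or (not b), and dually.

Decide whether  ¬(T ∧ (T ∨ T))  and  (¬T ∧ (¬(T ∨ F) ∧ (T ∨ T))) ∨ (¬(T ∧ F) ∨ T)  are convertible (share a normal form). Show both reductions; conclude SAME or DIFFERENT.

Term A:
  start: ¬(T ∧ (T ∨ T))
  step 1: ¬T ∨ ¬(T ∨ T)
  step 2: F ∨ ¬(T ∨ T)
  step 3: ¬(T ∨ T)
  step 4: ¬T ∧ ¬T
  step 5: ¬T
  step 6: F

Term B:
  start: (¬T ∧ (¬(T ∨ F) ∧ (T ∨ T))) ∨ (¬(T ∧ F) ∨ T)
  step 1: (F ∧ (¬(T ∨ F) ∧ (T ∨ T))) ∨ (¬(T ∧ F) ∨ T)
  step 2: F ∨ (¬(T ∧ F) ∨ T)
  step 3: ¬(T ∧ F) ∨ T
  step 4: T

Answer: DIFFERENT — A ⇓ F, B ⇓ T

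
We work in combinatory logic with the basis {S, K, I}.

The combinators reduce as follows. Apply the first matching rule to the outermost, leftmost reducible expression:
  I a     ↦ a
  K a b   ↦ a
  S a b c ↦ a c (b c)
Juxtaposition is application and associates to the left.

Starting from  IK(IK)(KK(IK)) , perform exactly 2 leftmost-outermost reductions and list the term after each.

Answer: after 2 steps: IK

Working:
  start: IK(IK)(KK(IK))
  step 1: K(IK)(KK(IK))
  step 2: IK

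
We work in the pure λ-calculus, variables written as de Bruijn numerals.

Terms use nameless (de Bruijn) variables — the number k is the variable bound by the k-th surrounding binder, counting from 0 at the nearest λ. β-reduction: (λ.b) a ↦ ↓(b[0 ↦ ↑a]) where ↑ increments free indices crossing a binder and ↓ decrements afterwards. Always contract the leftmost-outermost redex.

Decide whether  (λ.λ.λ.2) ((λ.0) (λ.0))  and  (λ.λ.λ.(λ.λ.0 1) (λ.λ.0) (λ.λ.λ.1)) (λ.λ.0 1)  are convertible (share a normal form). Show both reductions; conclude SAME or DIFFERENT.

Term A:
  start: (λ.λ.λ.2) ((λ.0) (λ.0))
  [1] λ.λ.(λ.0) (λ.0)
  [2] λ.λ.λ.0

Term B:
  start: (λ.λ.λ.(λ.λ.0 1) (λ.λ.0) (λ.λ.λ.1)) (λ.λ.0 1)
  [1] λ.λ.(λ.λ.0 1) (λ.λ.0) (λ.λ.λ.1)
  [2] λ.λ.(λ.0 (λ.λ.0)) (λ.λ.λ.1)
  [3] λ.λ.(λ.λ.λ.1) (λ.λ.0)
  [4] λ.λ.λ.λ.1

Answer: DIFFERENT — A ⇓ λ.λ.λ.0, B ⇓ λ.λ.λ.λ.1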